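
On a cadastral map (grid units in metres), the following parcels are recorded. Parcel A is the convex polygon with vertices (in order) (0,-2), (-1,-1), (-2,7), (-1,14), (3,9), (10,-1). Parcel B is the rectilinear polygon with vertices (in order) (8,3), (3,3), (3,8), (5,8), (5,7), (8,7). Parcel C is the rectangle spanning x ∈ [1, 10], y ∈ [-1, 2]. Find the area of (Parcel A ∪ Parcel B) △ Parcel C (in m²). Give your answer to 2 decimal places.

|Parcel A ∪ Parcel B| = 107.75.
|(Parcel A ∪ Parcel B) ∩ Parcel C| = 23.85.
|(Parcel A ∪ Parcel B) △ Parcel C| = 107.75 + 27 − 47.7 = 87.05.

87.05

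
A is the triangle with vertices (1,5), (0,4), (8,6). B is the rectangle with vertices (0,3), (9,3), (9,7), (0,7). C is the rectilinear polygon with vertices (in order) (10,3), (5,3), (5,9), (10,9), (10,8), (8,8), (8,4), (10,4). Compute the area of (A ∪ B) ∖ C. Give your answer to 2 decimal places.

23.00

|A ∪ B| = 36.
|(A ∪ B) ∩ C| = 13.
|(A ∪ B) ∖ C| = 36 − 13 = 23.00.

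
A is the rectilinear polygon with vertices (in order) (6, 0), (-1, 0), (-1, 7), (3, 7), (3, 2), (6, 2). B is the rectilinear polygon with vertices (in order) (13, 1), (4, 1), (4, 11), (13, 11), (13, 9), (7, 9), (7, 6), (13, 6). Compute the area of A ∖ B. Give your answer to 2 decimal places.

|A| = 34, |A∩B| = 2.
|A ∖ B| = |A| − |A∩B| = 34 − 2 = 32.00.

32.00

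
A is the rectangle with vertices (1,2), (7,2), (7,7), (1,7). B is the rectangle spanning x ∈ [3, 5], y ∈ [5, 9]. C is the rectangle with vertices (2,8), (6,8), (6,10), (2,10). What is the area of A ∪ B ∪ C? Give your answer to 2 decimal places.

40.00

By inclusion–exclusion:
Individual areas: |A| = 30, |B| = 8, |C| = 8.
|A∩B|: x∈[3,5], y∈[5,7] → 2·2 = 4.
|A∩C| = 0 (no overlap).
|B∩C|: x∈[3,5], y∈[8,9] → 2·1 = 2.
|A∩B∩C| = 0.
|A ∪ B ∪ C| = 46 − 6 + 0 = 40.00.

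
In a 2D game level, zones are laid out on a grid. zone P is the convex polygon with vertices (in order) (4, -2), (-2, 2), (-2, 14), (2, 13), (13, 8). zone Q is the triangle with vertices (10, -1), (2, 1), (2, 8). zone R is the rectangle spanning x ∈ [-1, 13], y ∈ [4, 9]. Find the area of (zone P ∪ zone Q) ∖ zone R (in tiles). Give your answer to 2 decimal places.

85.42

|zone P ∪ zone Q| = 147.1158.
|(zone P ∪ zone Q) ∩ zone R| = 61.7.
|(zone P ∪ zone Q) ∖ zone R| = 147.1158 − 61.7 = 85.42.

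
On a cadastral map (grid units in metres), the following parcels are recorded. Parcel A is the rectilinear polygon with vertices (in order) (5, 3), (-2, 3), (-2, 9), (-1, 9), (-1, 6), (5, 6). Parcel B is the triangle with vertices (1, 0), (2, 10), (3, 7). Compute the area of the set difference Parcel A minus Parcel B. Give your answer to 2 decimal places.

|Parcel A| = 24, |Parcel A∩Parcel B| = 2.5071.
|Parcel A ∖ Parcel B| = |Parcel A| − |Parcel A∩Parcel B| = 24 − 2.5071 = 21.49.

21.49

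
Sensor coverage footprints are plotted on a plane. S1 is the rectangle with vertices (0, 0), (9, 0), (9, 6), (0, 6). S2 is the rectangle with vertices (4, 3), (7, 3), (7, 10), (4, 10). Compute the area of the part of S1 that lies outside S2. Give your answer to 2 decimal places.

|S1∩S2|: x∈[4,7], y∈[3,6] → 3·3 = 9.
|S1| = 54.
|S1 ∖ S2| = |S1| − |S1∩S2| = 54 − 9 = 45.00.

45.00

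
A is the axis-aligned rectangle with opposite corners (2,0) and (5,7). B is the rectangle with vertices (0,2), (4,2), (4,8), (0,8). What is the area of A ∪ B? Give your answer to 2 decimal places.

By inclusion–exclusion:
Individual areas: |A| = 21, |B| = 24.
|A∩B|: x∈[2,4], y∈[2,7] → 2·5 = 10.
|A ∪ B| = 45 − 10 = 35.00.

35.00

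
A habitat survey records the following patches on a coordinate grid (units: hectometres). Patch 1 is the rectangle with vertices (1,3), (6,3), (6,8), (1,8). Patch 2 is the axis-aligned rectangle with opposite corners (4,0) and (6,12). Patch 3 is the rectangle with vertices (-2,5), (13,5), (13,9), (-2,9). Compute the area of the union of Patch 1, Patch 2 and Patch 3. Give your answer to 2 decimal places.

By inclusion–exclusion:
Individual areas: |Patch 1| = 25, |Patch 2| = 24, |Patch 3| = 60.
|Patch 1∩Patch 2|: x∈[4,6], y∈[3,8] → 2·5 = 10.
|Patch 1∩Patch 3|: x∈[1,6], y∈[5,8] → 5·3 = 15.
|Patch 2∩Patch 3|: x∈[4,6], y∈[5,9] → 2·4 = 8.
|Patch 1∩Patch 2∩Patch 3| = 6.
|Patch 1 ∪ Patch 2 ∪ Patch 3| = 109 − 33 + 6 = 82.00.

82.00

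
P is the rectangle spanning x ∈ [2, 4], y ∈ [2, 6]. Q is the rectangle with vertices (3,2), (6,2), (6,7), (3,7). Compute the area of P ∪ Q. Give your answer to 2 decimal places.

19.00

By inclusion–exclusion:
Individual areas: |P| = 8, |Q| = 15.
|P∩Q|: x∈[3,4], y∈[2,6] → 1·4 = 4.
|P ∪ Q| = 23 − 4 = 19.00.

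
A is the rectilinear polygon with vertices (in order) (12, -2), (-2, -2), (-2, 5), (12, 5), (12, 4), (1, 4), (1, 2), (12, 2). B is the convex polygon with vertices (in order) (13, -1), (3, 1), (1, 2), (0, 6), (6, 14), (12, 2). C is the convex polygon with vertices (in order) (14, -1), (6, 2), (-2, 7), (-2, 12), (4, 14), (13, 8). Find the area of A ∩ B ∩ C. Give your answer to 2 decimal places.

15.50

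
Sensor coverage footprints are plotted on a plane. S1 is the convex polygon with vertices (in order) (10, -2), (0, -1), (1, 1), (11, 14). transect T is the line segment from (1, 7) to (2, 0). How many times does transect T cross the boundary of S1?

1

The segment meets the boundary at (1.723,1.94).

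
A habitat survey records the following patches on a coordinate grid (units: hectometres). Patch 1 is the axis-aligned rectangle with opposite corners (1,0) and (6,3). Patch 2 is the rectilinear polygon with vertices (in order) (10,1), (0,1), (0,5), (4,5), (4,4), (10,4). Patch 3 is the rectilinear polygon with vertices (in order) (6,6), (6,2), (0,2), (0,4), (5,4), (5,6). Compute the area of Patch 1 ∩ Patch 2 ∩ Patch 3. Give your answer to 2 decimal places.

The intersection is the polygon with vertices (6,3), (6,2), (1,2), (1,3).
By the shoelace formula its area is 5.00.

5.00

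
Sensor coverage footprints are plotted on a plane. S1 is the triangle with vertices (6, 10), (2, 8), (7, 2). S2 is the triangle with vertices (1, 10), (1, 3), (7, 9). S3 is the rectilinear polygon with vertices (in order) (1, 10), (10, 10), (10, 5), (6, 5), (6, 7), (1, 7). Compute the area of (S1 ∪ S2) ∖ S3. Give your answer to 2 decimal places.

|S1 ∪ S2| = 29.9793.
|(S1 ∪ S2) ∩ S3| = 15.4054.
|(S1 ∪ S2) ∖ S3| = 29.9793 − 15.4054 = 14.57.

14.57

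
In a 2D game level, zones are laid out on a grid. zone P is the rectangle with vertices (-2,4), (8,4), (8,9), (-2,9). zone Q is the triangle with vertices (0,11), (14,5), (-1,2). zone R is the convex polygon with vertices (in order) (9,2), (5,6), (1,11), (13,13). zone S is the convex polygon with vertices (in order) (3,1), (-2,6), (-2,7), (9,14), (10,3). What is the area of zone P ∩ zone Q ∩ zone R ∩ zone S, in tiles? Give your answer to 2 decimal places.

The intersection is the polygon with vertices (5,6), (2.6,9), (4.667,9), (8,7.571), (8,4), (7,4).
By the shoelace formula its area is 14.22.

14.22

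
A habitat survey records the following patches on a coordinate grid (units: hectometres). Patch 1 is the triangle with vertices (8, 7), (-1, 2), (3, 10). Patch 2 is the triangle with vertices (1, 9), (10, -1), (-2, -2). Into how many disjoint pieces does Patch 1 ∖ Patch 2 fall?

2

Patch 1 ∖ Patch 2 splits into 2 disjoint pieces (area 14.1538, area 0.0155).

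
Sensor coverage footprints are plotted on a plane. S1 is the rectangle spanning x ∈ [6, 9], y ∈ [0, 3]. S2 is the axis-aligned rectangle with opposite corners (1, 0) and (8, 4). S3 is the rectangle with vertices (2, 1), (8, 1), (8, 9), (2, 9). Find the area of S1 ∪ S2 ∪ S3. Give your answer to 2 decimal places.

By inclusion–exclusion:
Individual areas: |S1| = 9, |S2| = 28, |S3| = 48.
|S1∩S2|: x∈[6,8], y∈[0,3] → 2·3 = 6.
|S1∩S3|: x∈[6,8], y∈[1,3] → 2·2 = 4.
|S2∩S3|: x∈[2,8], y∈[1,4] → 6·3 = 18.
|S1∩S2∩S3| = 4.
|S1 ∪ S2 ∪ S3| = 85 − 28 + 4 = 61.00.

61.00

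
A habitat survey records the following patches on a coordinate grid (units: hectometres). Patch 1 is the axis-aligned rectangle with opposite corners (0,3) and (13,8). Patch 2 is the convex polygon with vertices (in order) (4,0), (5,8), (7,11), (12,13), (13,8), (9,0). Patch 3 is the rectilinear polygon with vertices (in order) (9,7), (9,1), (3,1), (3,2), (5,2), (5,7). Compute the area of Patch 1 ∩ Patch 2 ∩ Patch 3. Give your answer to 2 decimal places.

16.00

The intersection is the polygon with vertices (5,3), (5,7), (9,7), (9,3).
By the shoelace formula its area is 16.00.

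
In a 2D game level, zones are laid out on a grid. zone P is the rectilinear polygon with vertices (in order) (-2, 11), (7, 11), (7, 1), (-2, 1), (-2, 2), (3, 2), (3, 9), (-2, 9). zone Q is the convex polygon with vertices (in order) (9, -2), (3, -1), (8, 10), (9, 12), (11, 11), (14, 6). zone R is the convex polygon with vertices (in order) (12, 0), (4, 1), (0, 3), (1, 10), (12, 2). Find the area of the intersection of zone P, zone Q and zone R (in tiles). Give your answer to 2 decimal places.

9.71

The intersection is the polygon with vertices (4,1), (3.926,1.037), (6.261,6.174), (7,5.636), (7,1).
By the shoelace formula its area is 9.71.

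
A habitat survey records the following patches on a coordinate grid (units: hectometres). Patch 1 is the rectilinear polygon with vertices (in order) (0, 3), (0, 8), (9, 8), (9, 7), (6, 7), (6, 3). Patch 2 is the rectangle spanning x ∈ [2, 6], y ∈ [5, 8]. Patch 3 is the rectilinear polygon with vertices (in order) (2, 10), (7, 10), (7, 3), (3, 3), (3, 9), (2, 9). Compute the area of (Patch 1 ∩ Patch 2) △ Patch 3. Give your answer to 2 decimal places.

|Patch 1 ∩ Patch 2| = 12.
|(Patch 1 ∩ Patch 2) ∩ Patch 3| = 9.
|(Patch 1 ∩ Patch 2) △ Patch 3| = 12 + 29 − 18 = 23.00.

23.00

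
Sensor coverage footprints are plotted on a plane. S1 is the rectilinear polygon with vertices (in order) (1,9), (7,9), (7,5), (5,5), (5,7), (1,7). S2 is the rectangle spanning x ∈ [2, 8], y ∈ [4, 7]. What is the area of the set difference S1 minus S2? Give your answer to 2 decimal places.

|S1| = 16, |S1∩S2| = 4.
|S1 ∖ S2| = |S1| − |S1∩S2| = 16 − 4 = 12.00.

12.00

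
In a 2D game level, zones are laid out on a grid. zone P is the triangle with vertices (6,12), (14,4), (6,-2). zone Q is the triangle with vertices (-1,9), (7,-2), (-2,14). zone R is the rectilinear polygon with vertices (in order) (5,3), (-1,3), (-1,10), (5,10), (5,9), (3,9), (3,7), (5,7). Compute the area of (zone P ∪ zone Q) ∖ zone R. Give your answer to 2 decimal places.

60.88

|zone P ∪ zone Q| = 70.3197.
|(zone P ∪ zone Q) ∩ zone R| = 9.4403.
|(zone P ∪ zone Q) ∖ zone R| = 70.3197 − 9.4403 = 60.88.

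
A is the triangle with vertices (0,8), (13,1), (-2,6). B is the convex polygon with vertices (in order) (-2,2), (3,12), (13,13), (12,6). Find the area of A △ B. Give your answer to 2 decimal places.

|A| = 20, |B| = 94.5, |A∩B| = 11.0243.
|A △ B| = |A| + |B| − 2·|A∩B| = 20 + 94.5 − 22.0486 = 92.45.

92.45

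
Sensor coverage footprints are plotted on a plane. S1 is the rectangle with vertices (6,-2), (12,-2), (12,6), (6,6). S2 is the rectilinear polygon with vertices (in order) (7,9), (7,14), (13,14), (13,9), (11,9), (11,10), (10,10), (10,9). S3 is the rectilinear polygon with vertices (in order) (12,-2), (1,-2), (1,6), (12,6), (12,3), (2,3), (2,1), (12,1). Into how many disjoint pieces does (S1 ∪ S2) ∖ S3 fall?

(S1 ∪ S2) ∖ S3 splits into 2 disjoint pieces (area 12, area 29).

2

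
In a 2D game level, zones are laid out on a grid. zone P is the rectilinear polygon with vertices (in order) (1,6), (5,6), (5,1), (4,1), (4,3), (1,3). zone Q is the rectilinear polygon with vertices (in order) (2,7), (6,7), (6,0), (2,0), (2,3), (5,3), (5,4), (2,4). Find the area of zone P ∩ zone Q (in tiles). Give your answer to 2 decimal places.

8.00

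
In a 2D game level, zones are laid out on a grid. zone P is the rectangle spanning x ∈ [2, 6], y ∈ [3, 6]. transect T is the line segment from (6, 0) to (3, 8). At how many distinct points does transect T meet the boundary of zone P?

The segment meets the boundary at (3.75,6), (4.875,3).

2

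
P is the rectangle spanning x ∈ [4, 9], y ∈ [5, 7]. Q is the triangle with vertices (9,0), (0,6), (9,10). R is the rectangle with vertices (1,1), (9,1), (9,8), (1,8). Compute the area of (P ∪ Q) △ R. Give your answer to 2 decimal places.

22.61

|P ∪ Q| = 45.
|(P ∪ Q) ∩ R| = 39.1944.
|(P ∪ Q) △ R| = 45 + 56 − 78.3889 = 22.61.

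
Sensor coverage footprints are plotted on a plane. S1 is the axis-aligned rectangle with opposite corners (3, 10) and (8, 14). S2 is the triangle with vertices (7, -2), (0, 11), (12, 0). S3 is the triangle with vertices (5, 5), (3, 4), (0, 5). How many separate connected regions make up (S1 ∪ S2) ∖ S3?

2

(S1 ∪ S2) ∖ S3 splits into 2 disjoint pieces (area 20, area 38.8834).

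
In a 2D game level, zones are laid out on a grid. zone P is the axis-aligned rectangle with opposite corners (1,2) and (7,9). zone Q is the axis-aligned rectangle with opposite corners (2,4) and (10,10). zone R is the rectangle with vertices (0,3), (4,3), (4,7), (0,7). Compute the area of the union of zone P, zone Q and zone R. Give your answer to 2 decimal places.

By inclusion–exclusion:
Individual areas: |zone P| = 42, |zone Q| = 48, |zone R| = 16.
|zone P∩zone Q|: x∈[2,7], y∈[4,9] → 5·5 = 25.
|zone P∩zone R|: x∈[1,4], y∈[3,7] → 3·4 = 12.
|zone Q∩zone R|: x∈[2,4], y∈[4,7] → 2·3 = 6.
|zone P∩zone Q∩zone R| = 6.
|zone P ∪ zone Q ∪ zone R| = 106 − 43 + 6 = 69.00.

69.00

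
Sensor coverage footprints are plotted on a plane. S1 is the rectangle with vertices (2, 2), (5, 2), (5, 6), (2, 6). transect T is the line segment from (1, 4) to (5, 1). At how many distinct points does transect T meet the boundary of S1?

The segment meets the boundary at (3.667,2), (2,3.25).

2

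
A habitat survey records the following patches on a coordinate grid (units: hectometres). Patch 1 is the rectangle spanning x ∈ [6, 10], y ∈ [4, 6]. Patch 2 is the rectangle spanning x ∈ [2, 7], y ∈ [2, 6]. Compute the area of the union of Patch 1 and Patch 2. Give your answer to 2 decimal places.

By inclusion–exclusion:
Individual areas: |Patch 1| = 8, |Patch 2| = 20.
|Patch 1∩Patch 2|: x∈[6,7], y∈[4,6] → 1·2 = 2.
|Patch 1 ∪ Patch 2| = 28 − 2 = 26.00.

26.00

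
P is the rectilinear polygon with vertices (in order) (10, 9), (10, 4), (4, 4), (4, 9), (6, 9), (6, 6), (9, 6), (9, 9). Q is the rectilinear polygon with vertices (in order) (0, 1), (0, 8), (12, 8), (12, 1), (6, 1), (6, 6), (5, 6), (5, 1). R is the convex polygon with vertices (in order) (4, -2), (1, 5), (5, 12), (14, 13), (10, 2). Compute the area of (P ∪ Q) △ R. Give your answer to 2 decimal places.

|P ∪ Q| = 84.
|(P ∪ Q) ∩ R| = 62.75.
|(P ∪ Q) △ R| = 84 + 112 − 125.5 = 70.50.

70.50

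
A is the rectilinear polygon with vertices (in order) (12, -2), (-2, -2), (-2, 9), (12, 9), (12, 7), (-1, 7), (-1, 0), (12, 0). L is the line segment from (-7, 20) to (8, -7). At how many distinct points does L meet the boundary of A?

The segment meets the boundary at (5.222,-2), (4.111,0), (0.222,7), (-0.889,9).

4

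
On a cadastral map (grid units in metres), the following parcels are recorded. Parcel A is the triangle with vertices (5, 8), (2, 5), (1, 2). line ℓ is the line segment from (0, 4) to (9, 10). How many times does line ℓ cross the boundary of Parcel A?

2

The segment meets the boundary at (4.2,6.8), (3,6).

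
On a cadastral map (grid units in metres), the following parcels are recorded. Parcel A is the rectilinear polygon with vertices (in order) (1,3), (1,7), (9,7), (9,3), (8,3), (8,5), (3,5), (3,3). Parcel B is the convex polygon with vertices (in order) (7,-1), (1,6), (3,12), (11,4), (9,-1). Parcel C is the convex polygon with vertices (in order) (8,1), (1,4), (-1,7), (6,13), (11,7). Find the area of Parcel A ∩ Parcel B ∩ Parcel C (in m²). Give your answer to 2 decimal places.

17.67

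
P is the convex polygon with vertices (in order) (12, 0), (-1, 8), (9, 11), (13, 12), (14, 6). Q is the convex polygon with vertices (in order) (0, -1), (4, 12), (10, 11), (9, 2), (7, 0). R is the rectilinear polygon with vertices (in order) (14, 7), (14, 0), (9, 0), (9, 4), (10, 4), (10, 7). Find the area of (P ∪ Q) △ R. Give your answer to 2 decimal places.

119.42

|P ∪ Q| = 133.7113.
|(P ∪ Q) ∩ R| = 23.1474.
|(P ∪ Q) △ R| = 133.7113 + 32 − 46.2949 = 119.42.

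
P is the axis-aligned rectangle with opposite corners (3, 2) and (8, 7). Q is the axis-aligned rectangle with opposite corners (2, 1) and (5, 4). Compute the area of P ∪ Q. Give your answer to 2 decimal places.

30.00

By inclusion–exclusion:
Individual areas: |P| = 25, |Q| = 9.
|P∩Q|: x∈[3,5], y∈[2,4] → 2·2 = 4.
|P ∪ Q| = 34 − 4 = 30.00.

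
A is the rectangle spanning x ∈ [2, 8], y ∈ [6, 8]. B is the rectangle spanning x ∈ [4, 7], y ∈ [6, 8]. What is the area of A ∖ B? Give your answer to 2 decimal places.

6.00

|A∩B|: x∈[4,7], y∈[6,8] → 3·2 = 6.
|A| = 12.
|A ∖ B| = |A| − |A∩B| = 12 − 6 = 6.00.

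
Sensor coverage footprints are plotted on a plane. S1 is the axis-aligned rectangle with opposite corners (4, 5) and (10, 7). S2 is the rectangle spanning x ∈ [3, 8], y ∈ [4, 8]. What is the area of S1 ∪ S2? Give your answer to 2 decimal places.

24.00

By inclusion–exclusion:
Individual areas: |S1| = 12, |S2| = 20.
|S1∩S2|: x∈[4,8], y∈[5,7] → 4·2 = 8.
|S1 ∪ S2| = 32 − 8 = 24.00.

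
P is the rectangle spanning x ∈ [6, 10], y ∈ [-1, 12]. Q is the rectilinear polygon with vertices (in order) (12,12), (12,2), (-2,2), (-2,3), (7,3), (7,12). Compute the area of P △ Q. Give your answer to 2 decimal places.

|P| = 52, |Q| = 59, |P∩Q| = 31.
|P △ Q| = |P| + |Q| − 2·|P∩Q| = 52 + 59 − 62 = 49.00.

49.00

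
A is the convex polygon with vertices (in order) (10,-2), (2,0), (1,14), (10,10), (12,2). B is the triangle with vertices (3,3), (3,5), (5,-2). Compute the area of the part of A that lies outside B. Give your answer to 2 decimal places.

|A| = 121, |A∩B| = 1.8932.
|A ∖ B| = |A| − |A∩B| = 121 − 1.8932 = 119.11.

119.11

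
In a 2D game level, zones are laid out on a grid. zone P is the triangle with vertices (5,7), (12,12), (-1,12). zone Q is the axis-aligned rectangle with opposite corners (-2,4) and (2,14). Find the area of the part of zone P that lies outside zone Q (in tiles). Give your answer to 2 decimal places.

|zone P| = 32.5, |zone P∩zone Q| = 3.75.
|zone P ∖ zone Q| = |zone P| − |zone P∩zone Q| = 32.5 − 3.75 = 28.75.

28.75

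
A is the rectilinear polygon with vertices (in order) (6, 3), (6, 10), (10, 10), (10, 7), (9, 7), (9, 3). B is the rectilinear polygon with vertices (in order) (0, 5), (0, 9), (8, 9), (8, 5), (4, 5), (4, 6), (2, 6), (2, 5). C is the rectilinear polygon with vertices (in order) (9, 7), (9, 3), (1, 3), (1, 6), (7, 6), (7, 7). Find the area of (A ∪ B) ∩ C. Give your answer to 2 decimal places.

14.00

|A ∪ B| = 46.
|(A ∪ B) ∩ C| = 14.00.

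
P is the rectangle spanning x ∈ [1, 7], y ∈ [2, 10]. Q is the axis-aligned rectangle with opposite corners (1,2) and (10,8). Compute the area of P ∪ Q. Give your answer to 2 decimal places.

66.00

By inclusion–exclusion:
Individual areas: |P| = 48, |Q| = 54.
|P∩Q|: x∈[1,7], y∈[2,8] → 6·6 = 36.
|P ∪ Q| = 102 − 36 = 66.00.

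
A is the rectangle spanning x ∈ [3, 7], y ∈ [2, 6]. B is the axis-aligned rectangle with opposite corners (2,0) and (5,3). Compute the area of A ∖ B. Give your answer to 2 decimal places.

|A∩B|: x∈[3,5], y∈[2,3] → 2·1 = 2.
|A| = 16.
|A ∖ B| = |A| − |A∩B| = 16 − 2 = 14.00.

14.00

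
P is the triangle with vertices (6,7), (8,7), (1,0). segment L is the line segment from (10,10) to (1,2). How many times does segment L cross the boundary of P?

The segment meets the boundary at (4.913,5.478), (6.625,7).

2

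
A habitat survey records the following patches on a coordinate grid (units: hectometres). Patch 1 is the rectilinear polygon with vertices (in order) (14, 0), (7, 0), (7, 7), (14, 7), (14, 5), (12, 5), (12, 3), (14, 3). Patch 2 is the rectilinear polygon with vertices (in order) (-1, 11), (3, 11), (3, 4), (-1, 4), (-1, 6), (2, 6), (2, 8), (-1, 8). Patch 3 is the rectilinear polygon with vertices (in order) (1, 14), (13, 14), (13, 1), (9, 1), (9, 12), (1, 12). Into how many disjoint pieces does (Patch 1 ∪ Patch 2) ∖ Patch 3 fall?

(Patch 1 ∪ Patch 2) ∖ Patch 3 splits into 3 disjoint pieces (area 21, area 2, area 22).

3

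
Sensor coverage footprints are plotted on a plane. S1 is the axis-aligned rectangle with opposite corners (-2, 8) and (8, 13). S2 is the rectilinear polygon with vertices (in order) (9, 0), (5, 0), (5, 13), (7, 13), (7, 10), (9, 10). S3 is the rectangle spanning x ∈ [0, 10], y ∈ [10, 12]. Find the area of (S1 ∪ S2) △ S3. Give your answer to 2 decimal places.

72.00

|S1 ∪ S2| = 84.
|(S1 ∪ S2) ∩ S3| = 16.
|(S1 ∪ S2) △ S3| = 84 + 20 − 32 = 72.00.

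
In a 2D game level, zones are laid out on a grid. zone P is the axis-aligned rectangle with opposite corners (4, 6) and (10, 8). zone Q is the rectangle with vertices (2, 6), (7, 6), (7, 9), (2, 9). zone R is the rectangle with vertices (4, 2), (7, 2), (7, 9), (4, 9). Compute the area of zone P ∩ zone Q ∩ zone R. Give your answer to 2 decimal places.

The intersection is the polygon with vertices (7,8), (7,6), (4,6), (4,8).
By the shoelace formula its area is 6.00.

6.00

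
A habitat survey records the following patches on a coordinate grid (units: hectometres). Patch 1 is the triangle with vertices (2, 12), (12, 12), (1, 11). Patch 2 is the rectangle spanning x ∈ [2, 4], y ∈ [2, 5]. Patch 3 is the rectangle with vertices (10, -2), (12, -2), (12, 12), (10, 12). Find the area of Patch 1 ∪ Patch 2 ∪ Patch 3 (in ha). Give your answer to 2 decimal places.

By inclusion–exclusion:
Individual areas: |Patch 1| = 5, |Patch 2| = 6, |Patch 3| = 28.
|Patch 1∩Patch 2| = 0.
|Patch 1∩Patch 3| = 0.1818.
|Patch 2∩Patch 3| = 0 (no overlap).
|Patch 1∩Patch 2∩Patch 3| = 0.
|Patch 1 ∪ Patch 2 ∪ Patch 3| = 39 − 0.1818 + 0 = 38.82.

38.82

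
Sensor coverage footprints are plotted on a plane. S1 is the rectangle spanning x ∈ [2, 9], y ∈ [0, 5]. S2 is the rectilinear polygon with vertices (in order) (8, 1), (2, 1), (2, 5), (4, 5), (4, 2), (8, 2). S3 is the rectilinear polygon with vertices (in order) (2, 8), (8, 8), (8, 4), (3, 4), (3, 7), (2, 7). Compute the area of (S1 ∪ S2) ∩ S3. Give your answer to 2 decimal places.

5.00

The region (S1 ∪ S2) ∩ S3 is the polygon with vertices (4,5), (8,5), (8,4), (3,4), (3,5).
By the shoelace formula its area is 5.00.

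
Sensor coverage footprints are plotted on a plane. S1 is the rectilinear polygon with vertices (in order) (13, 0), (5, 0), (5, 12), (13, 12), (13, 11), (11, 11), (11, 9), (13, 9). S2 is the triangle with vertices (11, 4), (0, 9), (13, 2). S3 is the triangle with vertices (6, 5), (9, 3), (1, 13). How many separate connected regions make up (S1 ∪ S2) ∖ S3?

1

(S1 ∪ S2) ∖ S3 is a single connected region.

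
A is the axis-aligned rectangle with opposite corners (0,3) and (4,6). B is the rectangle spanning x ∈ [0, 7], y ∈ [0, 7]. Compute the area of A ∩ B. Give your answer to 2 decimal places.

|A∩B|: x∈[0,4], y∈[3,6] → 4·3 = 12.

12.00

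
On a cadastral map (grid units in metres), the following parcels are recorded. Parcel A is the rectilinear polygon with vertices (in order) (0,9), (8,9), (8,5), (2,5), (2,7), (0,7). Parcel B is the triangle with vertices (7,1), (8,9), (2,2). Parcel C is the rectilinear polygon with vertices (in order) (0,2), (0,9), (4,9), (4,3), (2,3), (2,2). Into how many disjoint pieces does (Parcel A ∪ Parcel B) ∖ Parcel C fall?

(Parcel A ∪ Parcel B) ∖ Parcel C is a single connected region.

1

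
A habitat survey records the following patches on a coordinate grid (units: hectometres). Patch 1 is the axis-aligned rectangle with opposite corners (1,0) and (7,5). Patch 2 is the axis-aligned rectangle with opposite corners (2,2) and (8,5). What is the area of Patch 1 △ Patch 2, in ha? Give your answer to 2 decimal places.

18.00

|Patch 1∩Patch 2|: x∈[2,7], y∈[2,5] → 5·3 = 15.
|Patch 1 △ Patch 2| = |Patch 1| + |Patch 2| − 2·|Patch 1∩Patch 2| = 30 + 18 − 30 = 18.00.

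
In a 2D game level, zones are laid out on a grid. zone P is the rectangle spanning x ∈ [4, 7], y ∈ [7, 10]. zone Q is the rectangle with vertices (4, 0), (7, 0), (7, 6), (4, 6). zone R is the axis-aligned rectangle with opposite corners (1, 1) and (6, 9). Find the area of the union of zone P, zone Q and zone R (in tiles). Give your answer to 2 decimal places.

53.00

By inclusion–exclusion:
Individual areas: |zone P| = 9, |zone Q| = 18, |zone R| = 40.
|zone P∩zone Q| = 0 (no overlap).
|zone P∩zone R|: x∈[4,6], y∈[7,9] → 2·2 = 4.
|zone Q∩zone R|: x∈[4,6], y∈[1,6] → 2·5 = 10.
|zone P∩zone Q∩zone R| = 0.
|zone P ∪ zone Q ∪ zone R| = 67 − 14 + 0 = 53.00.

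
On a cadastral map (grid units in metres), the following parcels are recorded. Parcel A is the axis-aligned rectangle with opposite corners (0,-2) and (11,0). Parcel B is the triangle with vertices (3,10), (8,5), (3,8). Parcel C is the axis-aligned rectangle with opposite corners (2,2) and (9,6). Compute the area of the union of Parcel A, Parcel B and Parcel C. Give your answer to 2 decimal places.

By inclusion–exclusion:
Individual areas: |Parcel A| = 22, |Parcel B| = 5, |Parcel C| = 28.
|Parcel A∩Parcel B| = 0.
|Parcel A∩Parcel C| = 0 (no overlap).
|Parcel B∩Parcel C| = 0.3333.
|Parcel A∩Parcel B∩Parcel C| = 0.
|Parcel A ∪ Parcel B ∪ Parcel C| = 55 − 0.3333 + 0 = 54.67.

54.67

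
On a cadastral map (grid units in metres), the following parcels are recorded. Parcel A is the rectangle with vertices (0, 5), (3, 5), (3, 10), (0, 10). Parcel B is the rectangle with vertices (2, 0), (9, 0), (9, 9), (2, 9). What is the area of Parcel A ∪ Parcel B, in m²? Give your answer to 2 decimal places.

By inclusion–exclusion:
Individual areas: |Parcel A| = 15, |Parcel B| = 63.
|Parcel A∩Parcel B|: x∈[2,3], y∈[5,9] → 1·4 = 4.
|Parcel A ∪ Parcel B| = 78 − 4 = 74.00.

74.00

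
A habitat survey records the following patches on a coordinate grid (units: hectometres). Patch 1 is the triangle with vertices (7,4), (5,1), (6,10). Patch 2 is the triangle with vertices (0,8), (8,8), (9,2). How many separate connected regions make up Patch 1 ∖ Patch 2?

2

Patch 1 ∖ Patch 2 splits into 2 disjoint pieces (area 2.4072, area 0.5556).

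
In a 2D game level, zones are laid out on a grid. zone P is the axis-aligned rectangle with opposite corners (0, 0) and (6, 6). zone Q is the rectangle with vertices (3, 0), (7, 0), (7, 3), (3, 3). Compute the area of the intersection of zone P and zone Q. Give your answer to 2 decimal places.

|zone P∩zone Q|: x∈[3,6], y∈[0,3] → 3·3 = 9.

9.00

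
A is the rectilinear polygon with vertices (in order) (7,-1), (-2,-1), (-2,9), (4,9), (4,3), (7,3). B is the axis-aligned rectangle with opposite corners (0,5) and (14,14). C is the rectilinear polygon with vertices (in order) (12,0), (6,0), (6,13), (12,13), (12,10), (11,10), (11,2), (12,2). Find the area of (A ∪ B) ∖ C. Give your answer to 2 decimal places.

|A ∪ B| = 182.
|(A ∪ B) ∩ C| = 46.
|(A ∪ B) ∖ C| = 182 − 46 = 136.00.

136.00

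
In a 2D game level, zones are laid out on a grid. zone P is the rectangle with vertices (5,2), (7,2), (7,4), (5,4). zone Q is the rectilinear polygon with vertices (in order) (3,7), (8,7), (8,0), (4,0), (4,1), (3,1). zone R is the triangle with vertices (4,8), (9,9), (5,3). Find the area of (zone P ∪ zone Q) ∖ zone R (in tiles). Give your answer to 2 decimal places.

|zone P ∪ zone Q| = 34.
|(zone P ∪ zone Q) ∩ zone R| = 6.9333.
|(zone P ∪ zone Q) ∖ zone R| = 34 − 6.9333 = 27.07.

27.07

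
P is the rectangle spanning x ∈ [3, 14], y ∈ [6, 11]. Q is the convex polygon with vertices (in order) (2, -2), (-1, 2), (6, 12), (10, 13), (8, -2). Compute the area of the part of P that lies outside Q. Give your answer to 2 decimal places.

|P| = 55, |P∩Q| = 28.2214.
|P ∖ Q| = |P| − |P∩Q| = 55 − 28.2214 = 26.78.

26.78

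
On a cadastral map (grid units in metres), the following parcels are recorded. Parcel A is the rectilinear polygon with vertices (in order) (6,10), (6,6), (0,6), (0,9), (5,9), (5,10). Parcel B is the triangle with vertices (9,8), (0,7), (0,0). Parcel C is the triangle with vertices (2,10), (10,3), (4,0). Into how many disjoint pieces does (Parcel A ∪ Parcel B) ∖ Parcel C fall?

2

(Parcel A ∪ Parcel B) ∖ Parcel C splits into 2 disjoint pieces (area 7.6856, area 21.8623).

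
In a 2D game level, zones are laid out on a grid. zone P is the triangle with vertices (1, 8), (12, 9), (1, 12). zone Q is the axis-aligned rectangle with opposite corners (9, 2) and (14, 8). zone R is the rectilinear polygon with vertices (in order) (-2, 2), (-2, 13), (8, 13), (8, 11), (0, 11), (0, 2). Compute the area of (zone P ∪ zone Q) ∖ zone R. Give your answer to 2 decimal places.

|zone P ∪ zone Q| = 52.
|(zone P ∪ zone Q) ∩ zone R| = 1.8333.
|(zone P ∪ zone Q) ∖ zone R| = 52 − 1.8333 = 50.17.

50.17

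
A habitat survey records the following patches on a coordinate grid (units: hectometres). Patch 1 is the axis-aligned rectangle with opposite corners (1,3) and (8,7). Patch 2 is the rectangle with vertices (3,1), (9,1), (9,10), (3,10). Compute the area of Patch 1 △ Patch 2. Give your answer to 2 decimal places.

42.00

|Patch 1∩Patch 2|: x∈[3,8], y∈[3,7] → 5·4 = 20.
|Patch 1 △ Patch 2| = |Patch 1| + |Patch 2| − 2·|Patch 1∩Patch 2| = 28 + 54 − 40 = 42.00.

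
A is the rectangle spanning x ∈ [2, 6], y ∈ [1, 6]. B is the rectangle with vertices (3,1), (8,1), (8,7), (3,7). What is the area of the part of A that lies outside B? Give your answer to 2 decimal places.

|A∩B|: x∈[3,6], y∈[1,6] → 3·5 = 15.
|A| = 20.
|A ∖ B| = |A| − |A∩B| = 20 − 15 = 5.00.

5.00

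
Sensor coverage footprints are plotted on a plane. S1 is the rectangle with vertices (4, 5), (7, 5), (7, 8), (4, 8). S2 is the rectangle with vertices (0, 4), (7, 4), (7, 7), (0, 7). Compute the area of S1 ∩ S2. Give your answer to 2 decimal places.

|S1∩S2|: x∈[4,7], y∈[5,7] → 3·2 = 6.

6.00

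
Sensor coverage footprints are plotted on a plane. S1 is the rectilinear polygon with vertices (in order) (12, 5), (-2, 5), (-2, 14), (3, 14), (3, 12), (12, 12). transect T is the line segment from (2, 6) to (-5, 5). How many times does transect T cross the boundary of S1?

1

The segment meets the boundary at (-2,5.429).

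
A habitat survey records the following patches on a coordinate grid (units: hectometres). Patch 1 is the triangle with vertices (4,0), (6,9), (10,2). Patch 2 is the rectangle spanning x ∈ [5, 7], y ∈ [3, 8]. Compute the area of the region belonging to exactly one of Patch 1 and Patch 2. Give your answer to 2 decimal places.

|Patch 1| = 25, |Patch 2| = 10, |Patch 1∩Patch 2| = 8.4782.
|Patch 1 △ Patch 2| = |Patch 1| + |Patch 2| − 2·|Patch 1∩Patch 2| = 25 + 10 − 16.9563 = 18.04.

18.04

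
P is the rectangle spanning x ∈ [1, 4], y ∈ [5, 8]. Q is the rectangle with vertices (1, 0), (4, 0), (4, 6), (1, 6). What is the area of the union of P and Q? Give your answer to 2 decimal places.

By inclusion–exclusion:
Individual areas: |P| = 9, |Q| = 18.
|P∩Q|: x∈[1,4], y∈[5,6] → 3·1 = 3.
|P ∪ Q| = 27 − 3 = 24.00.

24.00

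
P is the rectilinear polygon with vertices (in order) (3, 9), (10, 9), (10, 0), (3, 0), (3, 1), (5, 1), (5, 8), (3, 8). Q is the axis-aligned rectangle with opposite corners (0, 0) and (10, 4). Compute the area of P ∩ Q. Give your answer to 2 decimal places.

22.00

The intersection is the polygon with vertices (10,0), (3,0), (3,1), (5,1), (5,4), (10,4).
By the shoelace formula its area is 22.00.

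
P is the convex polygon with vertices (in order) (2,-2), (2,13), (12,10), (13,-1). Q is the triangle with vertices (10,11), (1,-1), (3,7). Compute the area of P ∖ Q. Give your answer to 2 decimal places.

|P| = 136, |P∩Q| = 22.6238.
|P ∖ Q| = |P| − |P∩Q| = 136 − 22.6238 = 113.38.

113.38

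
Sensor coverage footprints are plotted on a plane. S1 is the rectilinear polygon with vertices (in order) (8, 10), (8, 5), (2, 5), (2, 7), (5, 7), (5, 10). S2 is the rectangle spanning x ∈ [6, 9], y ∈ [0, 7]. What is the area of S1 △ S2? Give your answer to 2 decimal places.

34.00

|S1| = 21, |S2| = 21, |S1∩S2| = 4.
|S1 △ S2| = |S1| + |S2| − 2·|S1∩S2| = 21 + 21 − 8 = 34.00.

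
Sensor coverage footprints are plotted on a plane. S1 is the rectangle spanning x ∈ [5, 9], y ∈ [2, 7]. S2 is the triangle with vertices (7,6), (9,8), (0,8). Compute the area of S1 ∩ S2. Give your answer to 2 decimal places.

The intersection is the polygon with vertices (5,7), (8,7), (7,6), (5,6.571).
By the shoelace formula its area is 1.93.

1.93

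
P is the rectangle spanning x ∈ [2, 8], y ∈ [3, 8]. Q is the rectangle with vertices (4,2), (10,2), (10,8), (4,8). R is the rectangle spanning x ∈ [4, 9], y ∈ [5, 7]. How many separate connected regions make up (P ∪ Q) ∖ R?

(P ∪ Q) ∖ R is a single connected region.

1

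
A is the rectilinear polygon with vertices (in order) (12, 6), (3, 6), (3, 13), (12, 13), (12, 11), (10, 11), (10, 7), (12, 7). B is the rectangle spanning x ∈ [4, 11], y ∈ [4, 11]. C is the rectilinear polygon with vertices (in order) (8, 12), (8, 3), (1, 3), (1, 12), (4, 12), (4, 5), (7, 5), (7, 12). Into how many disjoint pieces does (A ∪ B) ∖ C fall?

(A ∪ B) ∖ C is a single connected region.

1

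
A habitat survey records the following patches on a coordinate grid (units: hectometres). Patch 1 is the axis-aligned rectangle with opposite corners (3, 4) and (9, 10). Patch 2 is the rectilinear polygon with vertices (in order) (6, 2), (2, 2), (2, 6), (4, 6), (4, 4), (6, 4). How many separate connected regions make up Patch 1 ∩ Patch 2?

1

Patch 1 ∩ Patch 2 is a single connected region.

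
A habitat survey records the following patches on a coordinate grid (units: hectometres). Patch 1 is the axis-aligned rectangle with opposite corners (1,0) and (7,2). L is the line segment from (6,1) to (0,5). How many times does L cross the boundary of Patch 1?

1

The segment meets the boundary at (4.5,2).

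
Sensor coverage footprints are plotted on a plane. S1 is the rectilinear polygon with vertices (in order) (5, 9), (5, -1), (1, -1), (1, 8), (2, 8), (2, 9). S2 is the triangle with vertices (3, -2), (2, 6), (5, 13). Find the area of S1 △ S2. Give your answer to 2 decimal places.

|S1| = 39, |S2| = 15.5, |S1∩S2| = 13.0089.
|S1 △ S2| = |S1| + |S2| − 2·|S1∩S2| = 39 + 15.5 − 26.0179 = 28.48.

28.48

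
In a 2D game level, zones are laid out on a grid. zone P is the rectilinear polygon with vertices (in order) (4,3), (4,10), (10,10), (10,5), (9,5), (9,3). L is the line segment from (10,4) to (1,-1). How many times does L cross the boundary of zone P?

The segment meets the boundary at (8.2,3), (9,3.444).

2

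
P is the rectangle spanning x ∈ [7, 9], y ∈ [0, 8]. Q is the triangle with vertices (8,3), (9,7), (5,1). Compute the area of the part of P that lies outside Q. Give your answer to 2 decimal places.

|P| = 16, |P∩Q| = 3.3333.
|P ∖ Q| = |P| − |P∩Q| = 16 − 3.3333 = 12.67.

12.67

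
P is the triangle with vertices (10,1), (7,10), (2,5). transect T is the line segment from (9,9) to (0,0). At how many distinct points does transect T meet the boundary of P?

The segment meets the boundary at (4,4), (7.75,7.75).

2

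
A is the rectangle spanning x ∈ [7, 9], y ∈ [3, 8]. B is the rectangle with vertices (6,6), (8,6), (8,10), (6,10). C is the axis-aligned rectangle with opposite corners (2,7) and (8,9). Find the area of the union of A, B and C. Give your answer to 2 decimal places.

By inclusion–exclusion:
Individual areas: |A| = 10, |B| = 8, |C| = 12.
|A∩B|: x∈[7,8], y∈[6,8] → 1·2 = 2.
|A∩C|: x∈[7,8], y∈[7,8] → 1·1 = 1.
|B∩C|: x∈[6,8], y∈[7,9] → 2·2 = 4.
|A∩B∩C| = 1.
|A ∪ B ∪ C| = 30 − 7 + 1 = 24.00.

24.00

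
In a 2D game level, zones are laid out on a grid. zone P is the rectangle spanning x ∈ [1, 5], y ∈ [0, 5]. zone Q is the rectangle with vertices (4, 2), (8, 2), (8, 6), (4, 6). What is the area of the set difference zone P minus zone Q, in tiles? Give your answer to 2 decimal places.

17.00

|zone P∩zone Q|: x∈[4,5], y∈[2,5] → 1·3 = 3.
|zone P| = 20.
|zone P ∖ zone Q| = |zone P| − |zone P∩zone Q| = 20 − 3 = 17.00.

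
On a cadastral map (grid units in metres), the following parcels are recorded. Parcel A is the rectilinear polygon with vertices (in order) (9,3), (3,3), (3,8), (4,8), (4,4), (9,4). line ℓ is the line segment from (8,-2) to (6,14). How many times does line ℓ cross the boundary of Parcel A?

The segment meets the boundary at (7.25,4), (7.375,3).

2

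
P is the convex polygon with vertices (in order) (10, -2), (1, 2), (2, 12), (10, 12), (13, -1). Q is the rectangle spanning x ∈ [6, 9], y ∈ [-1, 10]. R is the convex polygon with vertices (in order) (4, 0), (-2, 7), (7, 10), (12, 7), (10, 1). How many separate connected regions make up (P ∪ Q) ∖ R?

(P ∪ Q) ∖ R splits into 3 disjoint pieces (area 20.7942, area 1.4569, area 25.496).

3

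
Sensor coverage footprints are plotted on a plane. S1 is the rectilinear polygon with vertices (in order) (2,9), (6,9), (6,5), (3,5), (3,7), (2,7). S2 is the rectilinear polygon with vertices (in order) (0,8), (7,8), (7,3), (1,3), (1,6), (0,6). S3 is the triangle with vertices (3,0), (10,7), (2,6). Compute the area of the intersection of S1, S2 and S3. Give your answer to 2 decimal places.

The intersection is the polygon with vertices (3,5), (3,6.125), (6,6.5), (6,5).
By the shoelace formula its area is 3.94.

3.94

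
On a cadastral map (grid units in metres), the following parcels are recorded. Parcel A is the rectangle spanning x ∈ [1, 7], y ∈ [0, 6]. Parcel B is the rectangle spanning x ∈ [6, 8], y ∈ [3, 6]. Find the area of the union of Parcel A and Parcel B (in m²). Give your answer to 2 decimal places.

By inclusion–exclusion:
Individual areas: |Parcel A| = 36, |Parcel B| = 6.
|Parcel A∩Parcel B|: x∈[6,7], y∈[3,6] → 1·3 = 3.
|Parcel A ∪ Parcel B| = 42 − 3 = 39.00.

39.00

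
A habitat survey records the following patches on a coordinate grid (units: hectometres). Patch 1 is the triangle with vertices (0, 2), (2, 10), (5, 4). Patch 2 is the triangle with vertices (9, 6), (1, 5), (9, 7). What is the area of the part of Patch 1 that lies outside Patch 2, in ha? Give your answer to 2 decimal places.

17.36

|Patch 1| = 18, |Patch 1∩Patch 2| = 0.6405.
|Patch 1 ∖ Patch 2| = |Patch 1| − |Patch 1∩Patch 2| = 18 − 0.6405 = 17.36.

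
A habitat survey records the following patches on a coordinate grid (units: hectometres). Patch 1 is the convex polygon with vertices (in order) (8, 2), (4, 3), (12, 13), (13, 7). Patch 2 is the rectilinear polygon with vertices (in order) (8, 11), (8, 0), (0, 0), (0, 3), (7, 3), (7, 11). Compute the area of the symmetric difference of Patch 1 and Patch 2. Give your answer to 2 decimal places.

60.75

|Patch 1| = 41.5, |Patch 2| = 32, |Patch 1∩Patch 2| = 6.375.
|Patch 1 △ Patch 2| = |Patch 1| + |Patch 2| − 2·|Patch 1∩Patch 2| = 41.5 + 32 − 12.75 = 60.75.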